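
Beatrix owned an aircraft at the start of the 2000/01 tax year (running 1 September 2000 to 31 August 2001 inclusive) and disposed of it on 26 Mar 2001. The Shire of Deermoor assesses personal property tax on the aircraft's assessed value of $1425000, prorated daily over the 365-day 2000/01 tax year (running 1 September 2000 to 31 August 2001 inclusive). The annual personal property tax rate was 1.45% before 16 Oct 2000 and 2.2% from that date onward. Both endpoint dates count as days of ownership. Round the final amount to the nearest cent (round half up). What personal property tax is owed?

$16461.68

1 Sep – 15 Oct 2000: 45 days at 1.45% → $1425000 × 1.45% × 45/365 = $2547.4315
16 Oct 2000 – 26 Mar 2001: 162 days at 2.2% → $1425000 × 2.2% × 162/365 = $13914.2466
Total = $16461.6781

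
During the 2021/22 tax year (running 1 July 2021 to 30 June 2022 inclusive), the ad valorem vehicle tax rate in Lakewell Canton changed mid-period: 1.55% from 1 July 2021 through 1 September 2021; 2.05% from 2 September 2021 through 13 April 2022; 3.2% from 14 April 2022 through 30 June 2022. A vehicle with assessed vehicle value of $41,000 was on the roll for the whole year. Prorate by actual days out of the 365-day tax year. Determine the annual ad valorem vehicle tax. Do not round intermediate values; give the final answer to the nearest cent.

1 July – 1 September 2021: 63 days at 1.55% → $41,000 × 1.55% × 63/365 = $109.6890
2 September 2021 – 13 April 2022: 224 days at 2.05% → $41,000 × 2.05% × 224/365 = $515.8137
14 April – 30 June 2022: 78 days at 3.2% → $41,000 × 3.2% × 78/365 = $280.3726
Total = $905.8753

$905.88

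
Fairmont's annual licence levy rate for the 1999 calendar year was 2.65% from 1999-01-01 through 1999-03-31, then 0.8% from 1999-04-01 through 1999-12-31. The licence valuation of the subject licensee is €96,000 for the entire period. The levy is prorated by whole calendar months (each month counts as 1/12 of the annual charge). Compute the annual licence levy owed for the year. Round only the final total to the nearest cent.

€1,212.00

1999-01-01 to 1999-03-31: 3 months at 2.65% → €96,000 × 2.65% × 3/12 = €636.0000
1999-04-01 to 1999-12-31: 9 months at 0.8% → €96,000 × 0.8% × 9/12 = €576.0000
Total = €1,212.0000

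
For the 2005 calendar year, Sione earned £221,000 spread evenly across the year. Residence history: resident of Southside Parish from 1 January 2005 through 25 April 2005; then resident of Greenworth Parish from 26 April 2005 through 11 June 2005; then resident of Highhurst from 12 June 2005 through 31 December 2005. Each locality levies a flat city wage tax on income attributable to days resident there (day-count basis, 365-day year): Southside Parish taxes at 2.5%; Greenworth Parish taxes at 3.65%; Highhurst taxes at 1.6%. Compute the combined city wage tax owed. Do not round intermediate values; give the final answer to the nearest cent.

£4,746.05

Southside Parish, 1 January – 25 April 2005: 115 days → £221,000 × 2.5% × 115/365 = £1,740.7534
Greenworth Parish, 26 April – 11 June 2005: 47 days → £221,000 × 3.65% × 47/365 = £1,038.7000
Highhurst, 12 June – 31 December 2005: 203 days → £221,000 × 1.6% × 203/365 = £1,966.5973
Total = £4,746.0507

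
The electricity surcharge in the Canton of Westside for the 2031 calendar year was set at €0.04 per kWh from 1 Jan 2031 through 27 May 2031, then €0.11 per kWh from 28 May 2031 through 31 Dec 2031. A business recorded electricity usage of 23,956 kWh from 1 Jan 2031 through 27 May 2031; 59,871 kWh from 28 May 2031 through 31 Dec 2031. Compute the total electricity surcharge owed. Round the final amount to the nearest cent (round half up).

€7544.05

1 Jan – 27 May 2031: 23,956 kWh at €0.04/kWh → €958.24
28 May – 31 Dec 2031: 59,871 kWh at €0.11/kWh → €6585.81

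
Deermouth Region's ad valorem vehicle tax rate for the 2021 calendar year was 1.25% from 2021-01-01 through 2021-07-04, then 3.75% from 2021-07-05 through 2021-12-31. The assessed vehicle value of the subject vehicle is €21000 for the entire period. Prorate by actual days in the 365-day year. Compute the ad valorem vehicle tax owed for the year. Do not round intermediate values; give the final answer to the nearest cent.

2021-01-01 to 2021-07-04: 185 days at 1.25% → €21000 × 1.25% × 185/365 = €133.0479
2021-07-05 to 2021-12-31: 180 days at 3.75% → €21000 × 3.75% × 180/365 = €388.3562
Total = €521.4041

€521.40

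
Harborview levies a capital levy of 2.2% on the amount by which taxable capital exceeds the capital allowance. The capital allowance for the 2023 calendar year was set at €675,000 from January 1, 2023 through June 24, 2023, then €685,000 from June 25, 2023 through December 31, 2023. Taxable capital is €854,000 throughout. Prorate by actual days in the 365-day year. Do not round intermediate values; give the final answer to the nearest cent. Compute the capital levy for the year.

€3,823.48

January 1 – June 24, 2023: 175 days, exemption €675,000 → (€854,000 − €675,000) × 2.2% × 175/365 = €1,888.0822
June 25 – December 31, 2023: 190 days, exemption €685,000 → (€854,000 − €685,000) × 2.2% × 190/365 = €1,935.3973
Total = €3,823.4795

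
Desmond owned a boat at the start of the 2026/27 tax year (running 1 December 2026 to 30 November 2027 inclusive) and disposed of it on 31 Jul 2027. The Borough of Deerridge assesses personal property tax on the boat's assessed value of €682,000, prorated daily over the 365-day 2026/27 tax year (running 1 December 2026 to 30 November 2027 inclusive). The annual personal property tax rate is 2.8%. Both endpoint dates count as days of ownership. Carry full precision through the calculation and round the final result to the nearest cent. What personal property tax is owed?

€12,713.23

Days held (1 Dec 2026 – 31 Jul 2027): 243 out of 365
Tax = €682,000 × 2.8% × 243/365 = €12,713.2274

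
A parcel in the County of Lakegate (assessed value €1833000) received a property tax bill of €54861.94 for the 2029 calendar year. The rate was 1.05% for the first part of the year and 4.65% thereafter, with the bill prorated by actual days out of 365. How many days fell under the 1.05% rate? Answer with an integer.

168 days

Let d = days at the first rate; then 365 − d days at the second rate.
€1833000 × [1.05%·d + 4.65%·(365−d)] / 365 = €54861.94
Solving gives d = 168, so the new rate took effect on June 18, 2029.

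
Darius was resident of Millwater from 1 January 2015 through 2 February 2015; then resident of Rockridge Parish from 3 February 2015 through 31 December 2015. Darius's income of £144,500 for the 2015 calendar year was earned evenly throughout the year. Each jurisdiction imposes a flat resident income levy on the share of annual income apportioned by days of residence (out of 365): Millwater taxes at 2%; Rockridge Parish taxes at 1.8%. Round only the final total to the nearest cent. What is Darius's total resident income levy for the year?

Millwater, 1 January – 2 February 2015: 33 days → £144,500 × 2% × 33/365 = £261.2877
Rockridge Parish, 3 February – 31 December 2015: 332 days → £144,500 × 1.8% × 332/365 = £2,365.8411
Total = £2,627.1288

£2,627.13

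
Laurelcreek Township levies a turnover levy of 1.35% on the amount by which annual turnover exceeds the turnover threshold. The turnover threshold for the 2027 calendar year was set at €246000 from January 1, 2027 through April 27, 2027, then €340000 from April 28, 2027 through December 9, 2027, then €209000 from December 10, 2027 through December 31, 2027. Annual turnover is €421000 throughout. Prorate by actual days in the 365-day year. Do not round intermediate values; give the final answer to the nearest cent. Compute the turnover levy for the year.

January 1 – April 27, 2027: 117 days, exemption €246000 → (€421000 − €246000) × 1.35% × 117/365 = €757.2945
April 28 – December 9, 2027: 226 days, exemption €340000 → (€421000 − €340000) × 1.35% × 226/365 = €677.0712
December 10 – December 31, 2027: 22 days, exemption €209000 → (€421000 − €209000) × 1.35% × 22/365 = €172.5041
Total = €1606.8699

€1606.87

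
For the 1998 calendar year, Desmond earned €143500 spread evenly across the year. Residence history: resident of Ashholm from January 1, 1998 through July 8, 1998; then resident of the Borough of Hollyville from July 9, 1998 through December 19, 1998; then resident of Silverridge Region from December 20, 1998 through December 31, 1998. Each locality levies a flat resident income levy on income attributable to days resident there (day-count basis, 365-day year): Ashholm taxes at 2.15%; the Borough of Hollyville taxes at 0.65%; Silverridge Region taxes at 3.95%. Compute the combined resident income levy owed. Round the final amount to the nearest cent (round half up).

€2203.02

Ashholm, January 1 – July 8, 1998: 189 days → €143500 × 2.15% × 189/365 = €1597.5678
The Borough of Hollyville, July 9 – December 19, 1998: 164 days → €143500 × 0.65% × 164/365 = €419.0986
Silverridge Region, December 20 – December 31, 1998: 12 days → €143500 × 3.95% × 12/365 = €186.3534
Total = €2203.0199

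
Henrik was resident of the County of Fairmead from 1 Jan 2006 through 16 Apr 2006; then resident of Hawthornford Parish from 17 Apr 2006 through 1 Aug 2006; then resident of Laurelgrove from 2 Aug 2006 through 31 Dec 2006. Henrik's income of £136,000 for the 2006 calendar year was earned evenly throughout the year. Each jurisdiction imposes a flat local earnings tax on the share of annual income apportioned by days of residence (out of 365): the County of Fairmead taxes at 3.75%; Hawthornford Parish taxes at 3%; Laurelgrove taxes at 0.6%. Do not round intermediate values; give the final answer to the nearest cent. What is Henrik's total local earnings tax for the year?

£3,016.96

The County of Fairmead, 1 Jan – 16 Apr 2006: 106 days → £136,000 × 3.75% × 106/365 = £1,481.0959
Hawthornford Parish, 17 Apr – 1 Aug 2006: 107 days → £136,000 × 3% × 107/365 = £1,196.0548
Laurelgrove, 2 Aug – 31 Dec 2006: 152 days → £136,000 × 0.6% × 152/365 = £339.8137
Total = £3,016.9644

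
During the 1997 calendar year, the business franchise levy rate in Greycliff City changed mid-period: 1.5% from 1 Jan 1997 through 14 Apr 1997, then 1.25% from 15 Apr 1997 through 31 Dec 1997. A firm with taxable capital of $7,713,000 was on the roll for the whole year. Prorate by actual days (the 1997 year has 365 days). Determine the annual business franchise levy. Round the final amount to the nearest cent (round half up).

1 Jan – 14 Apr 1997: 104 days at 1.5% → $7,713,000 × 1.5% × 104/365 = $32,965.1507
15 Apr – 31 Dec 1997: 261 days at 1.25% → $7,713,000 × 1.25% × 261/365 = $68,941.5411
Total = $101,906.6918

$101,906.69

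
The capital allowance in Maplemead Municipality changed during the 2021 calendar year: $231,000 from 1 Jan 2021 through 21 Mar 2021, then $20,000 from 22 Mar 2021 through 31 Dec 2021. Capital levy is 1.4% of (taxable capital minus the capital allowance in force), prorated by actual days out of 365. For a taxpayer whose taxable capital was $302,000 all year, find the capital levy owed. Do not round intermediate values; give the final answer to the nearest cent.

$3,300.55

1 Jan – 21 Mar 2021: 80 days, exemption $231,000 → ($302,000 − $231,000) × 1.4% × 80/365 = $217.8630
22 Mar – 31 Dec 2021: 285 days, exemption $20,000 → ($302,000 − $20,000) × 1.4% × 285/365 = $3,082.6849
Total = $3,300.5479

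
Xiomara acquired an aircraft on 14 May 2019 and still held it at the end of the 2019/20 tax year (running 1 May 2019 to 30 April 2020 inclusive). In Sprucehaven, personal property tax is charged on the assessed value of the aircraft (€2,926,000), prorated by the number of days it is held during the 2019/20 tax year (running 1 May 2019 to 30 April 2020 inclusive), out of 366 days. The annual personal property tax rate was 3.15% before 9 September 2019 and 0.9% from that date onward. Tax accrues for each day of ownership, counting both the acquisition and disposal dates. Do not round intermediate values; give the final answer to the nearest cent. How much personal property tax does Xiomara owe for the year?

€46,624.13

14 May – 8 September 2019: 118 days at 3.15% → €2,926,000 × 3.15% × 118/366 = €29,715.6885
9 September 2019 – 30 April 2020: 235 days at 0.9% → €2,926,000 × 0.9% × 235/366 = €16,908.4426
Total = €46,624.1311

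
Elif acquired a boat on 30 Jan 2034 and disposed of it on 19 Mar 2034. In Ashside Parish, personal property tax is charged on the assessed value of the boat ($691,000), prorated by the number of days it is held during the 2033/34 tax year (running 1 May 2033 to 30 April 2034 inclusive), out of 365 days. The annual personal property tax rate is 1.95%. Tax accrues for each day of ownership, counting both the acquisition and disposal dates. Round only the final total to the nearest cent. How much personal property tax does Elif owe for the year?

Days held (30 Jan – 19 Mar 2034): 49 out of 365
Tax = $691,000 × 1.95% × 49/365 = $1,808.9055

$1,808.91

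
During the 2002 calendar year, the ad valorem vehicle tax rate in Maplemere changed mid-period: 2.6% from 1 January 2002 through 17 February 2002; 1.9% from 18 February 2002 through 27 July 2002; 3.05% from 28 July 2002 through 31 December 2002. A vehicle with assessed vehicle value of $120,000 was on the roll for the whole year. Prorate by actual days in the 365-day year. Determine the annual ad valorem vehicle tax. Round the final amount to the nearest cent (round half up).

$2,984.05

1 January – 17 February 2002: 48 days at 2.6% → $120,000 × 2.6% × 48/365 = $410.3014
18 February – 27 July 2002: 160 days at 1.9% → $120,000 × 1.9% × 160/365 = $999.4521
28 July – 31 December 2002: 157 days at 3.05% → $120,000 × 3.05% × 157/365 = $1,574.3014
Total = $2,984.0548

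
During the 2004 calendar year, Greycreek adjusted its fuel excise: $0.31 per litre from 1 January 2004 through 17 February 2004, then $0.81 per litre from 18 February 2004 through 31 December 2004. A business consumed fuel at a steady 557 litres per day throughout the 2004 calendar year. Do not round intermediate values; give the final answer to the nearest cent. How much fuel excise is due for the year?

$151,760.22

1 January – 17 February 2004: 48 days × 557 litres/day = 26,736 litres at $0.31/litre → $8,288.16
18 February – 31 December 2004: 318 days × 557 litres/day = 177,126 litres at $0.81/litre → $143,472.06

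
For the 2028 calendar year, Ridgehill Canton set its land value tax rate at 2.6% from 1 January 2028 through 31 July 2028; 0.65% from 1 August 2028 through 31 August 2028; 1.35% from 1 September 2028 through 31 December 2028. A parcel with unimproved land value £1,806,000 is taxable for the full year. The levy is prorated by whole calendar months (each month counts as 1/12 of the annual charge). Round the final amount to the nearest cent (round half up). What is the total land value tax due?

£36,496.25

1 January – 31 July 2028: 7 months at 2.6% → £1,806,000 × 2.6% × 7/12 = £27,391.0000
1 August – 31 August 2028: 1 month at 0.65% → £1,806,000 × 0.65% × 1/12 = £978.2500
1 September – 31 December 2028: 4 months at 1.35% → £1,806,000 × 1.35% × 4/12 = £8,127.0000
Total = £36,496.2500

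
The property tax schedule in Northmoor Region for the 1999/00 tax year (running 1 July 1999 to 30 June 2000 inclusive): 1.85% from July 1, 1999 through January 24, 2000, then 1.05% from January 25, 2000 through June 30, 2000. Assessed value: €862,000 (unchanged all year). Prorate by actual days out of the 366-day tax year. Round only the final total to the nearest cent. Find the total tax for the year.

July 1, 1999 – January 24, 2000: 208 days at 1.85% → €862,000 × 1.85% × 208/366 = €9,062.7760
January 25 – June 30, 2000: 158 days at 1.05% → €862,000 × 1.05% × 158/366 = €3,907.2623
Total = €12,970.0383

€12,970.04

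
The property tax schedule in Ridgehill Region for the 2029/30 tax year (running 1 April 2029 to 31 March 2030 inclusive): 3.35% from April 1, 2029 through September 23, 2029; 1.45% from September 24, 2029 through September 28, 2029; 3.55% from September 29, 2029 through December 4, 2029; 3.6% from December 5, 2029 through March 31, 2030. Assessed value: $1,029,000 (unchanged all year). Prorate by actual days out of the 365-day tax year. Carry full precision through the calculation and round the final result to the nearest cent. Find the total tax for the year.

$35,406.06

April 1 – September 23, 2029: 176 days at 3.35% → $1,029,000 × 3.35% × 176/365 = $16,621.8740
September 24 – September 28, 2029: 5 days at 1.45% → $1,029,000 × 1.45% × 5/365 = $204.3904
September 29 – December 4, 2029: 67 days at 3.55% → $1,029,000 × 3.55% × 67/365 = $6,705.4151
December 5, 2029 – March 31, 2030: 117 days at 3.6% → $1,029,000 × 3.6% × 117/365 = $11,874.3781
Total = $35,406.0575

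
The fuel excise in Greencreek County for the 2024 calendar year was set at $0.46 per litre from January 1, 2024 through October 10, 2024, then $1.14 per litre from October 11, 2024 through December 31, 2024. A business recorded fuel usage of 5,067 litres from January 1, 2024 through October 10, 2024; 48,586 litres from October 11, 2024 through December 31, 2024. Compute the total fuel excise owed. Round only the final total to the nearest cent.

January 1 – October 10, 2024: 5,067 litres at $0.46/litre → $2,330.82
October 11 – December 31, 2024: 48,586 litres at $1.14/litre → $55,388.04

$57,718.86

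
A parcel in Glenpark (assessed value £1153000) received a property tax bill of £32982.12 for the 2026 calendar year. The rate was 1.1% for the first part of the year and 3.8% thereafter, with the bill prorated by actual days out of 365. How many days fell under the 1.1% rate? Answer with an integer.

127 days

Let d = days at the first rate; then 365 − d days at the second rate.
£1153000 × [1.1%·d + 3.8%·(365−d)] / 365 = £32982.12
Solving gives d = 127, so the new rate took effect on May 8, 2026.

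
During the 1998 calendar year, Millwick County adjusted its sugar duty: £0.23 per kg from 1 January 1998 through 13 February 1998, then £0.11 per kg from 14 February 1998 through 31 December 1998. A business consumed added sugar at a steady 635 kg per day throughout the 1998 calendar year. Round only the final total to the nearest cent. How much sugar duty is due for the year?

1 January – 13 February 1998: 44 days × 635 kg/day = 27,940 kg at £0.23/kg → £6426.20
14 February – 31 December 1998: 321 days × 635 kg/day = 203,835 kg at £0.11/kg → £22421.85

£28848.05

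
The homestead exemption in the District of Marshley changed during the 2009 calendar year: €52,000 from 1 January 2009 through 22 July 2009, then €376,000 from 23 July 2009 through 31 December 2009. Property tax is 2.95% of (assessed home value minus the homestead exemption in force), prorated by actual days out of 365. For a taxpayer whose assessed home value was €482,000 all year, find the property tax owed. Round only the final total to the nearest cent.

€8,442.82

1 January – 22 July 2009: 203 days, exemption €52,000 → (€482,000 − €52,000) × 2.95% × 203/365 = €7,054.9452
23 July – 31 December 2009: 162 days, exemption €376,000 → (€482,000 − €376,000) × 2.95% × 162/365 = €1,387.8740
Total = €8,442.8192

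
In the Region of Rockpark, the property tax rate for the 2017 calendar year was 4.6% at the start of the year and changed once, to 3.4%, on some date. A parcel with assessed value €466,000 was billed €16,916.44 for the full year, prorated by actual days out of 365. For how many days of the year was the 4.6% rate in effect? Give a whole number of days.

70 days

Let d = days at the first rate; then 365 − d days at the second rate.
€466,000 × [4.6%·d + 3.4%·(365−d)] / 365 = €16,916.44
Solving gives d = 70, so the new rate took effect on March 12, 2017.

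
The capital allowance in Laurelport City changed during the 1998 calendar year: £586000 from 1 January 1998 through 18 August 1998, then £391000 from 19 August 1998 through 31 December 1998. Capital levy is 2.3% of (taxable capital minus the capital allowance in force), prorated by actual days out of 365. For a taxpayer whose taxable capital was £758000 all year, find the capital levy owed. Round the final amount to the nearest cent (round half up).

£5614.84

1 January – 18 August 1998: 230 days, exemption £586000 → (£758000 − £586000) × 2.3% × 230/365 = £2492.8219
19 August – 31 December 1998: 135 days, exemption £391000 → (£758000 − £391000) × 2.3% × 135/365 = £3122.0137
Total = £5614.8356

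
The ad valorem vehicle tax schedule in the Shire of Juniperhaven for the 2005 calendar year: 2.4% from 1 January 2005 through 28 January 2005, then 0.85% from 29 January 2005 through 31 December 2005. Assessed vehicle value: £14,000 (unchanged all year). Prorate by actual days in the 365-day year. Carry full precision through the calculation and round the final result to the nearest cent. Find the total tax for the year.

1 January – 28 January 2005: 28 days at 2.4% → £14,000 × 2.4% × 28/365 = £25.7753
29 January – 31 December 2005: 337 days at 0.85% → £14,000 × 0.85% × 337/365 = £109.8712
Total = £135.6466

£135.65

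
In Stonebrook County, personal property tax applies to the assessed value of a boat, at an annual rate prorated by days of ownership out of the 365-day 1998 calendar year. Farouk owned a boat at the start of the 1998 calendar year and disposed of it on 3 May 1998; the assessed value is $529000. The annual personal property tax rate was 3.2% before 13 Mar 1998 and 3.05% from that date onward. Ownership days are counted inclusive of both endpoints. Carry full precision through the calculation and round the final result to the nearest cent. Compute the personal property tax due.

1 Jan – 12 Mar 1998: 71 days at 3.2% → $529000 × 3.2% × 71/365 = $3292.8438
13 Mar – 3 May 1998: 52 days at 3.05% → $529000 × 3.05% × 52/365 = $2298.6137
Total = $5591.4575

$5591.46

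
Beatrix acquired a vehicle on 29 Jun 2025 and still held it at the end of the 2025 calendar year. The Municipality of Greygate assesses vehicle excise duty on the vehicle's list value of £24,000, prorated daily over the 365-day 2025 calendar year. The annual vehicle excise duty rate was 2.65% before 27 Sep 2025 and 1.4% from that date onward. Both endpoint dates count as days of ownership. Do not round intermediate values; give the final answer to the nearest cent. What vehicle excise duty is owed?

£245.19

29 Jun – 26 Sep 2025: 90 days at 2.65% → £24,000 × 2.65% × 90/365 = £156.8219
27 Sep – 31 Dec 2025: 96 days at 1.4% → £24,000 × 1.4% × 96/365 = £88.3726
Total = £245.1945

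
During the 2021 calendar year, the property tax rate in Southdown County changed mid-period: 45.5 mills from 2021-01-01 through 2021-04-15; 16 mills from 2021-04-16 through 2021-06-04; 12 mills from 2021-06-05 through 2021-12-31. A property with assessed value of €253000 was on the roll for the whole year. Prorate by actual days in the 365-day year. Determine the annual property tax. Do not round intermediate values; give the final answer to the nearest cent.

2021-01-01 to 2021-04-15: 105 days at 45.5 mills → €253000 × 4.55% × 105/365 = €3311.5274
2021-04-16 to 2021-06-04: 50 days at 16 mills → €253000 × 1.6% × 50/365 = €554.5205
2021-06-05 to 2021-12-31: 210 days at 12 mills → €253000 × 1.2% × 210/365 = €1746.7397
Total = €5612.7877

€5612.79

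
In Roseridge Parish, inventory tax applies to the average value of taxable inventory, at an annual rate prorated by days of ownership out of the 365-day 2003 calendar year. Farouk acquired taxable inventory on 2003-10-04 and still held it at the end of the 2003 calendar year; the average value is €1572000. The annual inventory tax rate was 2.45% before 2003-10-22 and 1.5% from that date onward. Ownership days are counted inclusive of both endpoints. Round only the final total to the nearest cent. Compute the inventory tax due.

€6486.12

2003-10-04 to 2003-10-21: 18 days at 2.45% → €1572000 × 2.45% × 18/365 = €1899.3205
2003-10-22 to 2003-12-31: 71 days at 1.5% → €1572000 × 1.5% × 71/365 = €4586.7945
Total = €6486.1151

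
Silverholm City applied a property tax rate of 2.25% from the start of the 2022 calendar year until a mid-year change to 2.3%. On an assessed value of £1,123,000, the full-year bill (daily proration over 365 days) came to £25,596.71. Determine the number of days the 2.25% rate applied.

151 days

Let d = days at the first rate; then 365 − d days at the second rate.
£1,123,000 × [2.25%·d + 2.3%·(365−d)] / 365 = £25,596.71
Solving gives d = 151, so the new rate took effect on 1 Jun 2022.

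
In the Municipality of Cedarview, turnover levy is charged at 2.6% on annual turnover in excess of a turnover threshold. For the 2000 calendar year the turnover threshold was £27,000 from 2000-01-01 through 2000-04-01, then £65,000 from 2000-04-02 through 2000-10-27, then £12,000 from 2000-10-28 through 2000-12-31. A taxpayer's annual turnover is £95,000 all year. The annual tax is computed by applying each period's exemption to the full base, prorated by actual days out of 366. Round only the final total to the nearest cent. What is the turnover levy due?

£1,273.08

2000-01-01 to 2000-04-01: 92 days, exemption £27,000 → (£95,000 − £27,000) × 2.6% × 92/366 = £444.4153
2000-04-02 to 2000-10-27: 209 days, exemption £65,000 → (£95,000 − £65,000) × 2.6% × 209/366 = £445.4098
2000-10-28 to 2000-12-31: 65 days, exemption £12,000 → (£95,000 − £12,000) × 2.6% × 65/366 = £383.2514
Total = £1,273.0765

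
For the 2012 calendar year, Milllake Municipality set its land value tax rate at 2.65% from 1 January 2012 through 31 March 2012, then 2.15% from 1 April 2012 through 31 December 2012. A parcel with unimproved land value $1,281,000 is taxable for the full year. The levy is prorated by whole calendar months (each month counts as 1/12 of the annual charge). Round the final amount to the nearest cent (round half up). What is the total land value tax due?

$29,142.75

1 January – 31 March 2012: 3 months at 2.65% → $1,281,000 × 2.65% × 3/12 = $8,486.6250
1 April – 31 December 2012: 9 months at 2.15% → $1,281,000 × 2.15% × 9/12 = $20,656.1250
Total = $29,142.7500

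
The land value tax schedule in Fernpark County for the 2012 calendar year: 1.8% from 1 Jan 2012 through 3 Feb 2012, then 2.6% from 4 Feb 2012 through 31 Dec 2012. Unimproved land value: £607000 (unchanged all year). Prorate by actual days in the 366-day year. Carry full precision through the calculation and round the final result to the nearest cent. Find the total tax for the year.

1 Jan – 3 Feb 2012: 34 days at 1.8% → £607000 × 1.8% × 34/366 = £1014.9836
4 Feb – 31 Dec 2012: 332 days at 2.6% → £607000 × 2.6% × 332/366 = £14315.9126
Total = £15330.8962

£15330.90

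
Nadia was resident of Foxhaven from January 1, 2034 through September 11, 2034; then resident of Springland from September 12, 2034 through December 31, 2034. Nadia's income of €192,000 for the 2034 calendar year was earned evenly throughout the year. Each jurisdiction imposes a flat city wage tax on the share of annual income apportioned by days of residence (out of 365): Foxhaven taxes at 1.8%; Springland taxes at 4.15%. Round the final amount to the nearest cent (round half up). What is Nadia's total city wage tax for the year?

€4,828.14

Foxhaven, January 1 – September 11, 2034: 254 days → €192,000 × 1.8% × 254/365 = €2,404.9973
Springland, September 12 – December 31, 2034: 111 days → €192,000 × 4.15% × 111/365 = €2,423.1452
Total = €4,828.1425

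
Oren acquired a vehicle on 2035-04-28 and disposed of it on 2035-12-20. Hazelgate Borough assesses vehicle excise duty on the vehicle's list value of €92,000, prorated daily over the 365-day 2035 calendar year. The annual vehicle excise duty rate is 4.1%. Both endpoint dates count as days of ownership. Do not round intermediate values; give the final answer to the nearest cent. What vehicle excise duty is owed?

Days held (2035-04-28 to 2035-12-20): 237 out of 365
Tax = €92,000 × 4.1% × 237/365 = €2,449.2164

€2,449.22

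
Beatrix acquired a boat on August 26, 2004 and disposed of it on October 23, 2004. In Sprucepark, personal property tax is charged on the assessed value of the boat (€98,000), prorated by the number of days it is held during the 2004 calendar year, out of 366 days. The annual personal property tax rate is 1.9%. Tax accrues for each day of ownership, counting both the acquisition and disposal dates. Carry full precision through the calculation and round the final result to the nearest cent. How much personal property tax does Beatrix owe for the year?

€300.16

Days held (August 26 – October 23, 2004): 59 out of 366
Tax = €98,000 × 1.9% × 59/366 = €300.1585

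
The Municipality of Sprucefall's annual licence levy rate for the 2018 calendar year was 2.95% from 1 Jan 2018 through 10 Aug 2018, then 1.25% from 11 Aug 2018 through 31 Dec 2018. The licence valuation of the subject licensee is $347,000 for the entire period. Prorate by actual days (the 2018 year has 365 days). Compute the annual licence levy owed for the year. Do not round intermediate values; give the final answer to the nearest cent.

$7,925.38

1 Jan – 10 Aug 2018: 222 days at 2.95% → $347,000 × 2.95% × 222/365 = $6,226.0356
11 Aug – 31 Dec 2018: 143 days at 1.25% → $347,000 × 1.25% × 143/365 = $1,699.3493
Total = $7,925.3849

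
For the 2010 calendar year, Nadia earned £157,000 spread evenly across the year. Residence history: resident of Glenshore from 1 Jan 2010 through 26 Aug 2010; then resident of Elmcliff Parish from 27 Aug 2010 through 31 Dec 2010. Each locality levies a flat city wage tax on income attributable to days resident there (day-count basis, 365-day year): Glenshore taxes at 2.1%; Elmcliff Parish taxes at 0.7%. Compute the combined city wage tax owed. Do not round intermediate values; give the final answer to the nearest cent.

£2,532.22

Glenshore, 1 Jan – 26 Aug 2010: 238 days → £157,000 × 2.1% × 238/365 = £2,149.8247
Elmcliff Parish, 27 Aug – 31 Dec 2010: 127 days → £157,000 × 0.7% × 127/365 = £382.3918
Total = £2,532.2164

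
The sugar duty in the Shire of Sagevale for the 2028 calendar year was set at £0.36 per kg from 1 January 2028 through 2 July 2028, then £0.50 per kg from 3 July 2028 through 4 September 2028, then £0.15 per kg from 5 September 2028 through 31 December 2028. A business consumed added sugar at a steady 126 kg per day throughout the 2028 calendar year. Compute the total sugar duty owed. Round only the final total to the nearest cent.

1 January – 2 July 2028: 184 days × 126 kg/day = 23,184 kg at £0.36/kg → £8346.24
3 July – 4 September 2028: 64 days × 126 kg/day = 8,064 kg at £0.50/kg → £4032.00
5 September – 31 December 2028: 118 days × 126 kg/day = 14,868 kg at £0.15/kg → £2230.20

£14608.44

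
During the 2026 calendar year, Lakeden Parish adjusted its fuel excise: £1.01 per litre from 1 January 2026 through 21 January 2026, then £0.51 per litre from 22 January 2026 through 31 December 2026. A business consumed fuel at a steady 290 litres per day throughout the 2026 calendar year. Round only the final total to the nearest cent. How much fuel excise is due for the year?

£57,028.50

1 January – 21 January 2026: 21 days × 290 litres/day = 6,090 litres at £1.01/litre → £6,150.90
22 January – 31 December 2026: 344 days × 290 litres/day = 99,760 litres at £0.51/litre → £50,877.60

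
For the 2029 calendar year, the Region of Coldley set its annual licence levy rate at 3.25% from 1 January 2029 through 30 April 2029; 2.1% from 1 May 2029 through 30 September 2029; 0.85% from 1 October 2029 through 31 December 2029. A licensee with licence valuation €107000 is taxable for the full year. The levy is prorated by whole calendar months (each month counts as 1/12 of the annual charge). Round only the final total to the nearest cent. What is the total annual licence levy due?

€2322.79

1 January – 30 April 2029: 4 months at 3.25% → €107000 × 3.25% × 4/12 = €1159.1667
1 May – 30 September 2029: 5 months at 2.1% → €107000 × 2.1% × 5/12 = €936.2500
1 October – 31 December 2029: 3 months at 0.85% → €107000 × 0.85% × 3/12 = €227.3750
Total = €2322.7917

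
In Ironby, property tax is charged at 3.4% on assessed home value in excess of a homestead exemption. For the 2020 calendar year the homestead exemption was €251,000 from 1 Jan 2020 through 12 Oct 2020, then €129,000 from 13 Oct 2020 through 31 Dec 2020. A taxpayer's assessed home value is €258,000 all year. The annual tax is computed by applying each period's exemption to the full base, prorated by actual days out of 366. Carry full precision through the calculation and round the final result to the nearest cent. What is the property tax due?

1 Jan – 12 Oct 2020: 286 days, exemption €251,000 → (€258,000 − €251,000) × 3.4% × 286/366 = €185.9781
13 Oct – 31 Dec 2020: 80 days, exemption €129,000 → (€258,000 − €129,000) × 3.4% × 80/366 = €958.6885
Total = €1,144.6667

€1,144.67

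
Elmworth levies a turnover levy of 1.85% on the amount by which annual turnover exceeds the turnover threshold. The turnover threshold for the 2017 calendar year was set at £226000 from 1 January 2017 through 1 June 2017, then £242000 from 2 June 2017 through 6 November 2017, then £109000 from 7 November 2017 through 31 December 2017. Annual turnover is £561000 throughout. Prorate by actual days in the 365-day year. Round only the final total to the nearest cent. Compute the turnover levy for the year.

1 January – 1 June 2017: 152 days, exemption £226000 → (£561000 − £226000) × 1.85% × 152/365 = £2580.8767
2 June – 6 November 2017: 158 days, exemption £242000 → (£561000 − £242000) × 1.85% × 158/365 = £2554.6219
7 November – 31 December 2017: 55 days, exemption £109000 → (£561000 − £109000) × 1.85% × 55/365 = £1260.0274
Total = £6395.5260

£6395.53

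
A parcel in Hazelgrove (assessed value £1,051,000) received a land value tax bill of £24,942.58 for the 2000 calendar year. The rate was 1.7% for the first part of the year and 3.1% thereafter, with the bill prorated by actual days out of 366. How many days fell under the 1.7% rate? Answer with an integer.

190 days

Let d = days at the first rate; then 366 − d days at the second rate.
£1,051,000 × [1.7%·d + 3.1%·(366−d)] / 366 = £24,942.58
Solving gives d = 190, so the new rate took effect on 9 Jul 2000.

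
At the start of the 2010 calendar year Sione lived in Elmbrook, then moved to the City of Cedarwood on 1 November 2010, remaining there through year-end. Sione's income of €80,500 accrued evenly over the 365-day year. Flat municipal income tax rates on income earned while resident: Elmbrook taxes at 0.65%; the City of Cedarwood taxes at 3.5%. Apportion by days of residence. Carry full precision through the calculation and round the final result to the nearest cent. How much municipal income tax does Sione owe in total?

Elmbrook, 1 January – 31 October 2010: 304 days → €80,500 × 0.65% × 304/365 = €435.8027
The City of Cedarwood, 1 November – 31 December 2010: 61 days → €80,500 × 3.5% × 61/365 = €470.8699
Total = €906.6726

€906.67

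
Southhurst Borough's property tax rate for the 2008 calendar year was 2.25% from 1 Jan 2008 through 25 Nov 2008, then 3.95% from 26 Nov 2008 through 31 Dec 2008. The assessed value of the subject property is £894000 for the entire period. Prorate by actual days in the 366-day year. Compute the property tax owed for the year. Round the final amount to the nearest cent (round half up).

£21609.89

1 Jan – 25 Nov 2008: 330 days at 2.25% → £894000 × 2.25% × 330/366 = £18136.4754
26 Nov – 31 Dec 2008: 36 days at 3.95% → £894000 × 3.95% × 36/366 = £3473.4098
Total = £21609.8852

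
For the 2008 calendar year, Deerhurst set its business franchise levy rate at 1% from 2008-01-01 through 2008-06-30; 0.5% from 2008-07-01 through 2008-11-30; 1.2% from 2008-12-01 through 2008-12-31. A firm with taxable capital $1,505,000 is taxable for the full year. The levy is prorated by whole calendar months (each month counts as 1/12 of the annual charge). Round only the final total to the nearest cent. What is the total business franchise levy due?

2008-01-01 to 2008-06-30: 6 months at 1% → $1,505,000 × 1% × 6/12 = $7,525.0000
2008-07-01 to 2008-11-30: 5 months at 0.5% → $1,505,000 × 0.5% × 5/12 = $3,135.4167
2008-12-01 to 2008-12-31: 1 month at 1.2% → $1,505,000 × 1.2% × 1/12 = $1,505.0000
Total = $12,165.4167

$12,165.42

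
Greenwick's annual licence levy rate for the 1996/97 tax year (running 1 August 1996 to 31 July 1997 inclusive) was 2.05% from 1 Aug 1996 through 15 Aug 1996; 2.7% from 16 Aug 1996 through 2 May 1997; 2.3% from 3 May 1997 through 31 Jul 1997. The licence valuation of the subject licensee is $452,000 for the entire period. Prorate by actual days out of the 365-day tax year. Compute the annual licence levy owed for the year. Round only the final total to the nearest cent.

1 Aug – 15 Aug 1996: 15 days at 2.05% → $452,000 × 2.05% × 15/365 = $380.7945
16 Aug 1996 – 2 May 1997: 260 days at 2.7% → $452,000 × 2.7% × 260/365 = $8,693.2603
3 May – 31 Jul 1997: 90 days at 2.3% → $452,000 × 2.3% × 90/365 = $2,563.3973
Total = $11,637.4521

$11,637.45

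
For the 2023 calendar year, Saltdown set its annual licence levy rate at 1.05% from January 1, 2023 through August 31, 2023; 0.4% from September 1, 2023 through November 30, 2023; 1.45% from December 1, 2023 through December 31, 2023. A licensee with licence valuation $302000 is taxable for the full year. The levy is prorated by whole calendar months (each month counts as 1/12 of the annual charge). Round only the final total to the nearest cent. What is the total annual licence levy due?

$2780.92

January 1 – August 31, 2023: 8 months at 1.05% → $302000 × 1.05% × 8/12 = $2114.0000
September 1 – November 30, 2023: 3 months at 0.4% → $302000 × 0.4% × 3/12 = $302.0000
December 1 – December 31, 2023: 1 month at 1.45% → $302000 × 1.45% × 1/12 = $364.9167
Total = $2780.9167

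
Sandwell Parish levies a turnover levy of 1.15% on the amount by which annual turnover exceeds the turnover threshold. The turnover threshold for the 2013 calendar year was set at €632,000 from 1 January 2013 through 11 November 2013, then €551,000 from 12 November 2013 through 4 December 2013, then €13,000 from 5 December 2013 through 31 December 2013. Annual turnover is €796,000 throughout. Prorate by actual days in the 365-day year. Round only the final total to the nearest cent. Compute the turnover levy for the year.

1 January – 11 November 2013: 315 days, exemption €632,000 → (€796,000 − €632,000) × 1.15% × 315/365 = €1,627.6438
12 November – 4 December 2013: 23 days, exemption €551,000 → (€796,000 − €551,000) × 1.15% × 23/365 = €177.5411
5 December – 31 December 2013: 27 days, exemption €13,000 → (€796,000 − €13,000) × 1.15% × 27/365 = €666.0863
Total = €2,471.2712

€2,471.27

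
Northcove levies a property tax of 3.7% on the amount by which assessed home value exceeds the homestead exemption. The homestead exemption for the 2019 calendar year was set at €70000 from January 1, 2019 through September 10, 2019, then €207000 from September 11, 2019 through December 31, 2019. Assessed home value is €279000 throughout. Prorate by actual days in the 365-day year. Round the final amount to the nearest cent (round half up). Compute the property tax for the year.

€6177.58

January 1 – September 10, 2019: 253 days, exemption €70000 → (€279000 − €70000) × 3.7% × 253/365 = €5360.1342
September 11 – December 31, 2019: 112 days, exemption €207000 → (€279000 − €207000) × 3.7% × 112/365 = €817.4466
Total = €6177.5808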